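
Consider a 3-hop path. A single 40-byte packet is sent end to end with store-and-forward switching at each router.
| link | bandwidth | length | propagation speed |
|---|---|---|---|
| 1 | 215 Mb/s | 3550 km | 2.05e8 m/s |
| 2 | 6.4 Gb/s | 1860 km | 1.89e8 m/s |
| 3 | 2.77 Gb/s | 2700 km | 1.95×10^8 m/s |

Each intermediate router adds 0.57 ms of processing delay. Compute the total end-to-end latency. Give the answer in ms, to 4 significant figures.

42.15 ms

L = 40 × 8 = 320 bits.
Transmission delays (L/R per hop): 0.00148837, 5e-05, 0.000115523 ms; sum = 0.0016539 ms.
Propagation delays (d/s per hop): 17.3171, 9.84127, 13.8462 ms; sum = 41.0045 ms.
Processing at 2 router(s): 2 × 0.57 ms = 1.14 ms.
End-to-end = 42.15 ms.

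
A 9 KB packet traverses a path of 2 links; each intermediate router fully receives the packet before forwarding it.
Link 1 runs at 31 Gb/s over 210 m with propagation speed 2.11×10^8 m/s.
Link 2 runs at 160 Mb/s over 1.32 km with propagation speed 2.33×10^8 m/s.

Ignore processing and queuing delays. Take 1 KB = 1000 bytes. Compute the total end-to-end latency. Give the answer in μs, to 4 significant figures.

459.0 μs

L = 72000 bits.
Transmission delays (L/R per hop): 2.32258, 450 μs; sum = 452.323 μs.
Propagation delays (d/s per hop): 0.995261, 5.66524 μs; sum = 6.6605 μs.
End-to-end = 459.0 μs.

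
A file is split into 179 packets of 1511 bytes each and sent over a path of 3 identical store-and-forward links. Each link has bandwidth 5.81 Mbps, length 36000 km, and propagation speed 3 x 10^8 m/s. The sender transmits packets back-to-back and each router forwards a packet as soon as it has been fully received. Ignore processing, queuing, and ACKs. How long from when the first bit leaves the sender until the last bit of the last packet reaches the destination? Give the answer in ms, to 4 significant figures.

736.6 ms

Per-hop transmission t_tx = L/R = 12088/5810000 = 2.08055 ms.
Per-hop propagation t_prop = 36000000/300000000 = 120 ms.
Pipeline fill: first packet needs 3·t_tx to clear all hops; remaining 178 packets each add one t_tx.
Total = (3+179-1)·t_tx + 3·t_prop = 181·2.08055 + 3·120 = 736.6 ms.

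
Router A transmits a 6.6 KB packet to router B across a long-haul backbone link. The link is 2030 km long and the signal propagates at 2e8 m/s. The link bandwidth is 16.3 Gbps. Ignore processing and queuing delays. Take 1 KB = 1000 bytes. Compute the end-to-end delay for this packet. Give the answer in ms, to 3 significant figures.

10.2 ms

L = 52800 bits.
Transmission delay = L/R = 52800 / 16300000000 = 0.00323926 ms.
Propagation delay = d/s = 2030000 m / 200000000 m/s = 10.15 ms.
Total = 10.2 ms.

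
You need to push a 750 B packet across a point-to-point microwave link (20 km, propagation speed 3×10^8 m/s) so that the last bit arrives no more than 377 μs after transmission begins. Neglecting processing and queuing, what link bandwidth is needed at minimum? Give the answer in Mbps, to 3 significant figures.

19.3 Mbps

L = 6000 bits.
Propagation delay = 20000 / 300000000 = 66.6667 μs.
Transmission budget = 377 − 66.6667 = 310.333 μs.
R ≥ L / t_tx = 6000 bits / 0.000310333 s = 19.3 Mbps.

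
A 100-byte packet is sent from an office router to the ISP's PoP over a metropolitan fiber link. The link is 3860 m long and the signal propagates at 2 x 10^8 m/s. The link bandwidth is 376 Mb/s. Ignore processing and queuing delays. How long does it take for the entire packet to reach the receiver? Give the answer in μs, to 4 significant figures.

21.43 μs

L = 100 × 8 = 800 bits.
Transmission delay = L/R = 800 / 376000000 = 2.12766 μs.
Propagation delay = d/s = 3860 m / 200000000 m/s = 19.3 μs.
Total = 21.43 μs.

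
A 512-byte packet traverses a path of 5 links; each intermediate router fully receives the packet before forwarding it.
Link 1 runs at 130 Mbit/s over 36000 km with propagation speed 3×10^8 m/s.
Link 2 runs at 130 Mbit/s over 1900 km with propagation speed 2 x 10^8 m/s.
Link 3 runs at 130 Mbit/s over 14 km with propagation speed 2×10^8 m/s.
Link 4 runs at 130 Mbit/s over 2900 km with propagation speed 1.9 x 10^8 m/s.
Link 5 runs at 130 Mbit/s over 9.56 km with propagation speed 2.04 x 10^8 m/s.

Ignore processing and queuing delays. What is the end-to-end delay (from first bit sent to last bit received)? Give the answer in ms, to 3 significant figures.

145 ms

L = 512 × 8 = 4096 bits.
Transmission delay per hop = L/R = 4096/130000000 = 0.0315077 ms; 5 hops → 0.157538 ms.
Propagation delays (d/s per hop): 120, 9.5, 0.07, 15.2632, 0.0468627 ms; sum = 144.88 ms.
End-to-end = 145 ms.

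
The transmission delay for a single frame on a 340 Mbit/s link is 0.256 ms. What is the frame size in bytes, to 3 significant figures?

10900 bytes

L = R × t_tx = 340000000 b/s × 0.000256 s = 87040 bits.
In bytes: 87040 / 8 = 10900 bytes.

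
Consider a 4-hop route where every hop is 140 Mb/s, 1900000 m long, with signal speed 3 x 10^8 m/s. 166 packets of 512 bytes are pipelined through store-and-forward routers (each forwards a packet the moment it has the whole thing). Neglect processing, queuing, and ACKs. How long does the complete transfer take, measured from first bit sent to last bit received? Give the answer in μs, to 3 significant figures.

Per-hop transmission t_tx = L/R = 4096/140000000 = 29.2571 μs.
Per-hop propagation t_prop = 1900000/300000000 = 6333.33 μs.
Pipeline fill: first packet needs 4·t_tx to clear all hops; remaining 165 packets each add one t_tx.
Total = (4+166-1)·t_tx + 4·t_prop = 169·29.2571 + 4·6333.33 = 30300 μs.

30300 μs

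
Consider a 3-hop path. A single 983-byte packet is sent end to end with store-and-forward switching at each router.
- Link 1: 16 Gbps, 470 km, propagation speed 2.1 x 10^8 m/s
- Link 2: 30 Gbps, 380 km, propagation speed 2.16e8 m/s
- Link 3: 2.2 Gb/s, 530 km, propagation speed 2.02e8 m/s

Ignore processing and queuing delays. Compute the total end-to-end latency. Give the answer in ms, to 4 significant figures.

L = 983 × 8 = 7864 bits.
Transmission delays (L/R per hop): 0.0004915, 0.000262133, 0.00357455 ms; sum = 0.00432818 ms.
Propagation delays (d/s per hop): 2.2381, 1.75926, 2.62376 ms; sum = 6.62112 ms.
End-to-end = 6.625 ms.

6.625 ms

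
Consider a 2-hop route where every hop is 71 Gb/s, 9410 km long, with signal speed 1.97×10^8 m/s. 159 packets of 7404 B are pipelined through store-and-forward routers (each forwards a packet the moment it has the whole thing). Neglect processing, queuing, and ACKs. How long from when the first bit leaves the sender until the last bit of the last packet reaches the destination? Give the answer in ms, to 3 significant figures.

95.7 ms

Per-hop transmission t_tx = L/R = 59232/71000000000 = 0.000834254 ms.
Per-hop propagation t_prop = 9410000/197000000 = 47.7665 ms.
Pipeline fill: first packet needs 2·t_tx to clear all hops; remaining 158 packets each add one t_tx.
Total = (2+159-1)·t_tx + 2·t_prop = 160·0.000834254 + 2·47.7665 = 95.7 ms.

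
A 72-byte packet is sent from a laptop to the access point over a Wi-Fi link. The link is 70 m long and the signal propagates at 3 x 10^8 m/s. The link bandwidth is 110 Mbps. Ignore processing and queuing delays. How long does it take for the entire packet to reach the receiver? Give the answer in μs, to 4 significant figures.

L = 72 × 8 = 576 bits.
Transmission delay = L/R = 576 / 110000000 = 5.23636 μs.
Propagation delay = d/s = 70 m / 300000000 m/s = 0.233333 μs.
Total = 5.470 μs.

5.470 μs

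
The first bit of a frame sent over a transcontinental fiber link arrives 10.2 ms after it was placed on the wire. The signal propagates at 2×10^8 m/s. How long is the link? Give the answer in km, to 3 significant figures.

2040 km

d = s × t_prop = 200000000 × 0.0102 = 2040 km.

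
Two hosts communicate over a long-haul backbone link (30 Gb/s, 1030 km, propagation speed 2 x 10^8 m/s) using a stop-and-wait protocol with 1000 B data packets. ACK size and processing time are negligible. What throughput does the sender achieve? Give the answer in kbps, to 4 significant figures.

776.7 kbps

t_tx = L/R = 8000/30000000000 = 2.66667e-07 s.
t_prop = 1030000/200000000 = 0.00515 s; RTT = 0.0103 s.
Cycle = t_tx + RTT = 0.0103003 s.
Throughput = L / cycle = 8000 / 0.0103003 = 776.7 kbps.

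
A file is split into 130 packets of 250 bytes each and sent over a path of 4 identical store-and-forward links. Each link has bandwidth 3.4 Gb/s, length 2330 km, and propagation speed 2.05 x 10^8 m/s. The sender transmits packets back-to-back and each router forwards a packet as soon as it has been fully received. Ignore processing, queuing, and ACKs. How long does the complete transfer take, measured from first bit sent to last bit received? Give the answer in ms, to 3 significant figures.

Per-hop transmission t_tx = L/R = 2000/3400000000 = 0.000588235 ms.
Per-hop propagation t_prop = 2330000/2.05e+08 = 11.3659 ms.
Pipeline fill: first packet needs 4·t_tx to clear all hops; remaining 129 packets each add one t_tx.
Total = (4+130-1)·t_tx + 4·t_prop = 133·0.000588235 + 4·11.3659 = 45.5 ms.

45.5 ms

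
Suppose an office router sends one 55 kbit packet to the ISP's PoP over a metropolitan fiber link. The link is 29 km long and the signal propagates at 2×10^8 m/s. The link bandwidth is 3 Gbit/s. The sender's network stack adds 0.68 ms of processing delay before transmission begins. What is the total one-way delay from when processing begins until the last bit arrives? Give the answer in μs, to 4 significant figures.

843.3 μs

L = 55000 bits.
Transmission delay = L/R = 55000 / 3000000000 = 18.3333 μs.
Propagation delay = d/s = 29000 m / 200000000 m/s = 145 μs.
Plus processing delay 0.68 ms = 680 μs.
Total = 843.3 μs.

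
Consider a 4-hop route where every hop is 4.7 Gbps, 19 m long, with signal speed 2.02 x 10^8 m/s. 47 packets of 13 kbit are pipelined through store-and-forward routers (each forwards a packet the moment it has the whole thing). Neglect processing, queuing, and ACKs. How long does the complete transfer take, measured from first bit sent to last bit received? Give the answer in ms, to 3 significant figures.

Per-hop transmission t_tx = L/R = 13000/4700000000 = 0.00276596 ms.
Per-hop propagation t_prop = 19/202000000 = 9.40594e-05 ms.
Pipeline fill: first packet needs 4·t_tx to clear all hops; remaining 46 packets each add one t_tx.
Total = (4+47-1)·t_tx + 4·t_prop = 50·0.00276596 + 4·9.40594e-05 = 0.139 ms.

0.139 ms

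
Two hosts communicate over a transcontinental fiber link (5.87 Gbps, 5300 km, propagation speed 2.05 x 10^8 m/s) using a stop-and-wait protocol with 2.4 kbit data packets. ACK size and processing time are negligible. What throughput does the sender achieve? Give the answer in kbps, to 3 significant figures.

46.4 kbps

t_tx = L/R = 2400/5870000000 = 4.08859e-07 s.
t_prop = 5300000/2.05e+08 = 0.0258537 s; RTT = 0.0517073 s.
Cycle = t_tx + RTT = 0.0517077 s.
Throughput = L / cycle = 2400 / 0.0517077 = 46.4 kbps.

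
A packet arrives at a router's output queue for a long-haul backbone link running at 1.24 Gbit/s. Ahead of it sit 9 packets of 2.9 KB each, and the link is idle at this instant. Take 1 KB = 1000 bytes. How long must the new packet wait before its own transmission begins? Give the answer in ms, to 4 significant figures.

0.1684 ms

Each queued packet: L/R = 23200/1240000000 = 0.0187097 ms.
9 queued → 0.168387 ms.
Queuing delay = 0.1684 ms.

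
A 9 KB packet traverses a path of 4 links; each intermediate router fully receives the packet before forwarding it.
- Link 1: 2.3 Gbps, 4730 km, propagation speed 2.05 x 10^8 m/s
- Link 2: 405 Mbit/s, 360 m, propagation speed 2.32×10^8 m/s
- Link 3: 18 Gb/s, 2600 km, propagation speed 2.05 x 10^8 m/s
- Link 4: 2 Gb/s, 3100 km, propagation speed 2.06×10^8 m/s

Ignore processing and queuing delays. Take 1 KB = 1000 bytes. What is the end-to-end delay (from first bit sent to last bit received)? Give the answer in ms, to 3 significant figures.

L = 72000 bits.
Transmission delays (L/R per hop): 0.0313043, 0.177778, 0.004, 0.036 ms; sum = 0.249082 ms.
Propagation delays (d/s per hop): 23.0732, 0.00155172, 12.6829, 15.0485 ms; sum = 50.8062 ms.
End-to-end = 51.1 ms.

51.1 ms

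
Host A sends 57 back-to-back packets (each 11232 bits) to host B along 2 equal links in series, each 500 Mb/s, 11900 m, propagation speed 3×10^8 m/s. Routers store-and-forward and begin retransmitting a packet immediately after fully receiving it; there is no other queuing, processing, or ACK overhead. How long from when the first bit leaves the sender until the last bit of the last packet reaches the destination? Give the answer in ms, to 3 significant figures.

1.38 ms

Per-hop transmission t_tx = L/R = 11232/500000000 = 0.022464 ms.
Per-hop propagation t_prop = 11900/300000000 = 0.0396667 ms.
Pipeline fill: first packet needs 2·t_tx to clear all hops; remaining 56 packets each add one t_tx.
Total = (2+57-1)·t_tx + 2·t_prop = 58·0.022464 + 2·0.0396667 = 1.38 ms.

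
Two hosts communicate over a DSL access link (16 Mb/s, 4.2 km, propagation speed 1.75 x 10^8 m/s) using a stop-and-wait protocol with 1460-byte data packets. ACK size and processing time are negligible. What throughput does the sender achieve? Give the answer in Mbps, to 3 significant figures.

15.0 Mbps

t_tx = L/R = 11680/16000000 = 0.00073 s.
t_prop = 4200/175000000 = 2.4e-05 s; RTT = 4.8e-05 s.
Cycle = t_tx + RTT = 0.000778 s.
Throughput = L / cycle = 11680 / 0.000778 = 15.0 Mbps.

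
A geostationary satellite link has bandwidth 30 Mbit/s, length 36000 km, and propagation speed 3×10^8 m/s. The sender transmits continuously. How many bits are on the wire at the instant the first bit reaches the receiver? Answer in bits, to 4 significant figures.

3600000 bits

Propagation delay = 36000000 / 300000000 = 0.12 s.
BDP = R × t_prop = 30000000 × 0.12 = 3600000 bits.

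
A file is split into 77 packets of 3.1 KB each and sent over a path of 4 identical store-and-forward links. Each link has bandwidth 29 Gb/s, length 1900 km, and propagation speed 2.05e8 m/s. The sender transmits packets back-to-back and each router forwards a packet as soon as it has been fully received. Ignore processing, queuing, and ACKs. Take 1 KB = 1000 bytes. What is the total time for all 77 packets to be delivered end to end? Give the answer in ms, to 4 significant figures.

Per-hop transmission t_tx = L/R = 24800/29000000000 = 0.000855172 ms.
Per-hop propagation t_prop = 1900000/2.05e+08 = 9.26829 ms.
Pipeline fill: first packet needs 4·t_tx to clear all hops; remaining 76 packets each add one t_tx.
Total = (4+77-1)·t_tx + 4·t_prop = 80·0.000855172 + 4·9.26829 = 37.14 ms.

37.14 ms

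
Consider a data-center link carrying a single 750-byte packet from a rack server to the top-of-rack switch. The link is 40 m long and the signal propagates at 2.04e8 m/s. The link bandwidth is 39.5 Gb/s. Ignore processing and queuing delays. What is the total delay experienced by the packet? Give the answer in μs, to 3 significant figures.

L = 750 × 8 = 6000 bits.
Transmission delay = L/R = 6000 / 39500000000 = 0.151899 μs.
Propagation delay = d/s = 40 m / 204000000 m/s = 0.196078 μs.
Total = 0.348 μs.

0.348 μs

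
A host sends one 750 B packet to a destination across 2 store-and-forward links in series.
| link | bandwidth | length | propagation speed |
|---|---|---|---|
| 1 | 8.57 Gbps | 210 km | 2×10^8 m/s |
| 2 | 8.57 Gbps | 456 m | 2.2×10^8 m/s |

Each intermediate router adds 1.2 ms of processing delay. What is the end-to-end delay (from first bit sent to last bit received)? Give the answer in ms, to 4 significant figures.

L = 750 × 8 = 6000 bits.
Transmission delay per hop = L/R = 6000/8570000000 = 0.000700117 ms; 2 hops → 0.00140023 ms.
Propagation delays (d/s per hop): 1.05, 0.00207273 ms; sum = 1.05207 ms.
Processing at 1 router(s): 1 × 1.2 ms = 1.2 ms.
End-to-end = 2.253 ms.

2.253 ms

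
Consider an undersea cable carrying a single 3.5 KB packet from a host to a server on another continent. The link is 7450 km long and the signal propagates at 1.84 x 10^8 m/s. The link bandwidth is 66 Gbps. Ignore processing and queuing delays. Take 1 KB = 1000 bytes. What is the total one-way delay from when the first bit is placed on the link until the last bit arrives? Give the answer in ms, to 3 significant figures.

L = 28000 bits.
Transmission delay = L/R = 28000 / 66000000000 = 0.000424242 ms.
Propagation delay = d/s = 7450000 m / 184000000 m/s = 40.4891 ms.
Total = 40.5 ms.

40.5 ms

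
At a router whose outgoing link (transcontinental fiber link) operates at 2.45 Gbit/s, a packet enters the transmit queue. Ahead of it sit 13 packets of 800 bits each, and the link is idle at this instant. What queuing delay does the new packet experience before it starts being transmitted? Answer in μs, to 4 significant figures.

4.245 μs

Each queued packet: L/R = 800/2450000000 = 0.326531 μs.
13 queued → 4.2449 μs.
Queuing delay = 4.245 μs.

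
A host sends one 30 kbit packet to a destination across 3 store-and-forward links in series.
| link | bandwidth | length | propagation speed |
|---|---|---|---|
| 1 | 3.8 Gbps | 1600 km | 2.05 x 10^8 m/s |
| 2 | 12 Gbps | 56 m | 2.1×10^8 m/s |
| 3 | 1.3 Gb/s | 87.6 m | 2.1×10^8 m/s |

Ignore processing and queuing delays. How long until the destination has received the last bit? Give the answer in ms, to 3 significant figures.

L = 30000 bits.
Transmission delays (L/R per hop): 0.00789474, 0.0025, 0.0230769 ms; sum = 0.0334717 ms.
Propagation delays (d/s per hop): 7.80488, 0.000266667, 0.000417143 ms; sum = 7.80556 ms.
End-to-end = 7.84 ms.

7.84 ms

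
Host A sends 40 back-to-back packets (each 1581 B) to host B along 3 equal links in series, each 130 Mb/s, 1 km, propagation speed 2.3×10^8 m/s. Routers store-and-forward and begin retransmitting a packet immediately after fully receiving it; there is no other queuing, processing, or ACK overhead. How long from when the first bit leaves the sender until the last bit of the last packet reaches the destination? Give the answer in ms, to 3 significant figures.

Per-hop transmission t_tx = L/R = 12648/130000000 = 0.0972923 ms.
Per-hop propagation t_prop = 1000/2.3e+08 = 0.00434783 ms.
Pipeline fill: first packet needs 3·t_tx to clear all hops; remaining 39 packets each add one t_tx.
Total = (3+40-1)·t_tx + 3·t_prop = 42·0.0972923 + 3·0.00434783 = 4.10 ms.

4.10 ms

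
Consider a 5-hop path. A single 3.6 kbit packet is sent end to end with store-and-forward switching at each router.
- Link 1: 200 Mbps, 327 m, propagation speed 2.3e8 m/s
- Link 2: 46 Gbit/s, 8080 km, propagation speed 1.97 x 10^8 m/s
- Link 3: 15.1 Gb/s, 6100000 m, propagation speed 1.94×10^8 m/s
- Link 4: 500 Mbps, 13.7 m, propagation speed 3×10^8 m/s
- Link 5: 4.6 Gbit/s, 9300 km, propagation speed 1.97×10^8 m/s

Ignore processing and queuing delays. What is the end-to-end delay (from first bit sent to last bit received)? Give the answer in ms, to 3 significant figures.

120 ms

L = 3600 bits.
Transmission delays (L/R per hop): 0.018, 7.82609e-05, 0.000238411, 0.0072, 0.000782609 ms; sum = 0.0262993 ms.
Propagation delays (d/s per hop): 0.00142174, 41.0152, 31.4433, 4.56667e-05, 47.2081 ms; sum = 119.668 ms.
End-to-end = 120 ms.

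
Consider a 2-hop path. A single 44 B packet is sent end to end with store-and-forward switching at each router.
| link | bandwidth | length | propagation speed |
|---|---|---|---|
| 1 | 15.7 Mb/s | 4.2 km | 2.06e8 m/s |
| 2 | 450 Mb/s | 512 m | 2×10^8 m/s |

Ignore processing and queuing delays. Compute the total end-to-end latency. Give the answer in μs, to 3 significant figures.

46.2 μs

L = 44 × 8 = 352 bits.
Transmission delays (L/R per hop): 22.4204, 0.782222 μs; sum = 23.2026 μs.
Propagation delays (d/s per hop): 20.3883, 2.56 μs; sum = 22.9483 μs.
End-to-end = 46.2 μs.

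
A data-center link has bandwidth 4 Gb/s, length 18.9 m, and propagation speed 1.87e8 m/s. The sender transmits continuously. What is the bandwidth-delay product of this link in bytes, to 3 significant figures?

Propagation delay = 18.9 / 187000000 = 1.0107e-07 s.
BDP = R × t_prop = 4000000000 × 1.0107e-07 = 404.278 bits.
In bytes: 404.278/8 = 50.5 bytes.

50.5 bytes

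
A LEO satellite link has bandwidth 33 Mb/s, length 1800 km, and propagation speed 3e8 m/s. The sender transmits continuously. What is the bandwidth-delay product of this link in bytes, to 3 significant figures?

Propagation delay = 1800000 / 300000000 = 0.006 s.
BDP = R × t_prop = 33000000 × 0.006 = 198000 bits.
In bytes: 198000/8 = 24800 bytes.

24800 bytes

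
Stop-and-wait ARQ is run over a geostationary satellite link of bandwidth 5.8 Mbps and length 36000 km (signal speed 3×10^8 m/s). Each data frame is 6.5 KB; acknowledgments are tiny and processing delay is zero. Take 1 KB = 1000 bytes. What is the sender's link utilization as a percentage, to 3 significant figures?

3.60 %

t_tx = L/R = 52000/5800000 = 0.00896552 s.
t_prop = 36000000/300000000 = 0.12 s; RTT = 0.24 s.
Cycle = t_tx + RTT = 0.248966 s.
Utilization = t_tx / cycle = 0.00896552/0.248966 = 3.60 %.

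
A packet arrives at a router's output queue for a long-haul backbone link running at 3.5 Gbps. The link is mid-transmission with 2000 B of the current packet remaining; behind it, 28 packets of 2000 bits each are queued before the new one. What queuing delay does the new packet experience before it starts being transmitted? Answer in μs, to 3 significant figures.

Each queued packet: L/R = 2000/3500000000 = 0.571429 μs.
28 queued → 16 μs.
Plus remaining 16000 bits of current packet: 4.57143 μs.
Queuing delay = 20.6 μs.

20.6 μs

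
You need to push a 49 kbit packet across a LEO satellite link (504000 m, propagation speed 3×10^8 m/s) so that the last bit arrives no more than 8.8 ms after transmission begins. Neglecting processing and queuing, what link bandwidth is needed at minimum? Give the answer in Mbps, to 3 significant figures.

6.88 Mbps

Propagation delay = 504000 / 300000000 = 1.68 ms.
Transmission budget = 8.8 − 1.68 = 7.12 ms.
R ≥ L / t_tx = 49000 bits / 0.00712 s = 6.88 Mbps.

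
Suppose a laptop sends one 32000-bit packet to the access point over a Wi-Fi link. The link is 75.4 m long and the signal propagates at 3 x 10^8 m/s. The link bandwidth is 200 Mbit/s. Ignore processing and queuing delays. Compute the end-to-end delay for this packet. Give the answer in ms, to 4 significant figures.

Transmission delay = L/R = 32000 / 200000000 = 0.16 ms.
Propagation delay = d/s = 75.4 m / 300000000 m/s = 0.000251333 ms.
Total = 0.1603 ms.

0.1603 ms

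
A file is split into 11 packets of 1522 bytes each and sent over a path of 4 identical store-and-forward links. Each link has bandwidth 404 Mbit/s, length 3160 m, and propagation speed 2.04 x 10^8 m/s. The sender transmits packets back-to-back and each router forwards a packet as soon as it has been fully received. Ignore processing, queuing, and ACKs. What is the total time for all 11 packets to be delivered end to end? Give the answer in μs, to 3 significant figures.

484 μs

Per-hop transmission t_tx = L/R = 12176/404000000 = 30.1386 μs.
Per-hop propagation t_prop = 3160/204000000 = 15.4902 μs.
Pipeline fill: first packet needs 4·t_tx to clear all hops; remaining 10 packets each add one t_tx.
Total = (4+11-1)·t_tx + 4·t_prop = 14·30.1386 + 4·15.4902 = 484 μs.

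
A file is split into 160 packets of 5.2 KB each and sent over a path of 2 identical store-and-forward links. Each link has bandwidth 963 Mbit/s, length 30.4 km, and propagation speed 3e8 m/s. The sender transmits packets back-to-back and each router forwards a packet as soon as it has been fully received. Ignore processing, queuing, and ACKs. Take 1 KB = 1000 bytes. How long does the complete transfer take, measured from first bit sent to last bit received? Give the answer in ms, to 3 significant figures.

7.16 ms

Per-hop transmission t_tx = L/R = 41600/963000000 = 0.0431983 ms.
Per-hop propagation t_prop = 30400/300000000 = 0.101333 ms.
Pipeline fill: first packet needs 2·t_tx to clear all hops; remaining 159 packets each add one t_tx.
Total = (2+160-1)·t_tx + 2·t_prop = 161·0.0431983 + 2·0.101333 = 7.16 ms.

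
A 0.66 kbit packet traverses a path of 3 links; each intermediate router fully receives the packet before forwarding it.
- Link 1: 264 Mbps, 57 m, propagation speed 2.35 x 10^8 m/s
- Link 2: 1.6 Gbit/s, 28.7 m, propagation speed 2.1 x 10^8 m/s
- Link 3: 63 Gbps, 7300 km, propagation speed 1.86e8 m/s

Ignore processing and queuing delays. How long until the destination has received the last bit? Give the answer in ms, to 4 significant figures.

39.25 ms

L = 660 bits.
Transmission delays (L/R per hop): 0.0025, 0.0004125, 1.04762e-05 ms; sum = 0.00292298 ms.
Propagation delays (d/s per hop): 0.000242553, 0.000136667, 39.2473 ms; sum = 39.2477 ms.
End-to-end = 39.25 ms.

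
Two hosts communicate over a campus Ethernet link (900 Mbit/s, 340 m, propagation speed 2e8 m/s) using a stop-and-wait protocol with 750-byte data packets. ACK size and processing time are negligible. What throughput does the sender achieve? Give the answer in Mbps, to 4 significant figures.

t_tx = L/R = 6000/900000000 = 6.66667e-06 s.
t_prop = 340/200000000 = 1.7e-06 s; RTT = 3.4e-06 s.
Cycle = t_tx + RTT = 1.00667e-05 s.
Throughput = L / cycle = 6000 / 1.00667e-05 = 596.0 Mbps.

596.0 Mbps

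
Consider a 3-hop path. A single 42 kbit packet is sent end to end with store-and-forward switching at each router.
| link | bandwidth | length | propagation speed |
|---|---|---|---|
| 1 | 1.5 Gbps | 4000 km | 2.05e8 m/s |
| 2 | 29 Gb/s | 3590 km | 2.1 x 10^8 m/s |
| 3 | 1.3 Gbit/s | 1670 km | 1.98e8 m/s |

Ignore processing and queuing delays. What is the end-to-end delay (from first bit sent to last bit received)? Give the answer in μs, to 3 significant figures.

45100 μs

L = 42000 bits.
Transmission delays (L/R per hop): 28, 1.44828, 32.3077 μs; sum = 61.756 μs.
Propagation delays (d/s per hop): 19512.2, 17095.2, 8434.34 μs; sum = 45041.8 μs.
End-to-end = 45100 μs.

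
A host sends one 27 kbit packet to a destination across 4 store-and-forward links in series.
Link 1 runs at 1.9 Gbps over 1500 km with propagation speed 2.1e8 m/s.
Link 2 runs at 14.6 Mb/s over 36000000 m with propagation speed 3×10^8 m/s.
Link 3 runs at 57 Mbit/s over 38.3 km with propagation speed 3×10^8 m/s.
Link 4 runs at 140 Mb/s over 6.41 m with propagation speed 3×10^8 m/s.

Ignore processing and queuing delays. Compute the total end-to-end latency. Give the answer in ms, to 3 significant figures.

130 ms

L = 27000 bits.
Transmission delays (L/R per hop): 0.0142105, 1.84932, 0.473684, 0.192857 ms; sum = 2.53007 ms.
Propagation delays (d/s per hop): 7.14286, 120, 0.127667, 2.13667e-05 ms; sum = 127.271 ms.
End-to-end = 130 ms.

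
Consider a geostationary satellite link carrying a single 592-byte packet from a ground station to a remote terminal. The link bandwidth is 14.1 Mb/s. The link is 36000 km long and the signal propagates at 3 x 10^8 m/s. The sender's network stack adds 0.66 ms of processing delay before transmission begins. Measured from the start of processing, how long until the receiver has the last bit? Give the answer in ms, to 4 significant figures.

121.0 ms

L = 592 × 8 = 4736 bits.
Transmission delay = L/R = 4736 / 14100000 = 0.335887 ms.
Propagation delay = d/s = 36000000 m / 300000000 m/s = 120 ms.
Plus processing delay 0.66 ms = 0.66 ms.
Total = 121.0 ms.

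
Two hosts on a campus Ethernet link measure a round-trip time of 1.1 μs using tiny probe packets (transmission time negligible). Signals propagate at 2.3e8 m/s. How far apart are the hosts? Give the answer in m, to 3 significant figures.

One-way propagation = RTT/2 = 0.55 μs.
d = s × t = 2.3e+08 × 5.5e-07 = 127 m.

127 m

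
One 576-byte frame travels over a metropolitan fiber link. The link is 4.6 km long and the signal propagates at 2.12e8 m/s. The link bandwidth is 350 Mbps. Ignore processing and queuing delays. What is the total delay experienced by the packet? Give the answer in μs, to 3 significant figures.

34.9 μs

L = 576 × 8 = 4608 bits.
Transmission delay = L/R = 4608 / 350000000 = 13.1657 μs.
Propagation delay = d/s = 4600 m / 212000000 m/s = 21.6981 μs.
Total = 34.9 μs.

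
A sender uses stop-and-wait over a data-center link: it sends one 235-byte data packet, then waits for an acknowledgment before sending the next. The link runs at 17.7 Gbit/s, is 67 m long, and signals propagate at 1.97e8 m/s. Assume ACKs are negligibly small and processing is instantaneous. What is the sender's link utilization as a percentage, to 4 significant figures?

13.51 %

t_tx = L/R = 1880/17700000000 = 1.06215e-07 s.
t_prop = 67/197000000 = 3.40102e-07 s; RTT = 6.80203e-07 s.
Cycle = t_tx + RTT = 7.86418e-07 s.
Utilization = t_tx / cycle = 1.06215e-07/7.86418e-07 = 13.51 %.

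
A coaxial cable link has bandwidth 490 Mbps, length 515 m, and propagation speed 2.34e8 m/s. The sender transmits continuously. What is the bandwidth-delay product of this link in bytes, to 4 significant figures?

134.8 bytes

Propagation delay = 515 / 234000000 = 2.20085e-06 s.
BDP = R × t_prop = 490000000 × 2.20085e-06 = 1078.42 bits.
In bytes: 1078.42/8 = 134.8 bytes.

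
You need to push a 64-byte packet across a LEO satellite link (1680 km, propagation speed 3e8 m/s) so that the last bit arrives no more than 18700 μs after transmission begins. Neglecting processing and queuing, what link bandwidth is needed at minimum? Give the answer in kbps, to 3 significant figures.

39.1 kbps

L = 512 bits.
Propagation delay = 1680000 / 300000000 = 5600 μs.
Transmission budget = 18700 − 5600 = 13100 μs.
R ≥ L / t_tx = 512 bits / 0.0131 s = 39.1 kbps.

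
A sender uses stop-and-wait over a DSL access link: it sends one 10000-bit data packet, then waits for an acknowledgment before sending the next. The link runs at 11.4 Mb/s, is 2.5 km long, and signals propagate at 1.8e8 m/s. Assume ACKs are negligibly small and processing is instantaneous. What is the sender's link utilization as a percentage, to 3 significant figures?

t_tx = L/R = 10000/11400000 = 0.000877193 s.
t_prop = 2500/180000000 = 1.38889e-05 s; RTT = 2.77778e-05 s.
Cycle = t_tx + RTT = 0.000904971 s.
Utilization = t_tx / cycle = 0.000877193/0.000904971 = 96.9 %.

96.9 %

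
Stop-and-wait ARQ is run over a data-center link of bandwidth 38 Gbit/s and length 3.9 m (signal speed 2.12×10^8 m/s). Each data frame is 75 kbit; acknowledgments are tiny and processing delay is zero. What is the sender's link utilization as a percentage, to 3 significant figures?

t_tx = L/R = 75000/38000000000 = 1.97368e-06 s.
t_prop = 3.9/212000000 = 1.83962e-08 s; RTT = 3.67925e-08 s.
Cycle = t_tx + RTT = 2.01048e-06 s.
Utilization = t_tx / cycle = 1.97368e-06/2.01048e-06 = 98.2 %.

98.2 %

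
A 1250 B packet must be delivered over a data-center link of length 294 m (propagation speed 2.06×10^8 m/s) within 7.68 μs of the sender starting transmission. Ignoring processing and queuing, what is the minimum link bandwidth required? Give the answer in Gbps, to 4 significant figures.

L = 10000 bits.
Propagation delay = 294 / 206000000 = 1.42718 μs.
Transmission budget = 7.68 − 1.42718 = 6.25282 μs.
R ≥ L / t_tx = 10000 bits / 6.25282e-06 s = 1.599 Gbps.

1.599 Gbps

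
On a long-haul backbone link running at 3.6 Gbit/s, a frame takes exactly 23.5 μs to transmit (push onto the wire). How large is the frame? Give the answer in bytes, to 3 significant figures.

L = R × t_tx = 3600000000 b/s × 2.35e-05 s = 84600 bits.
In bytes: 84600 / 8 = 10600 bytes.

10600 bytes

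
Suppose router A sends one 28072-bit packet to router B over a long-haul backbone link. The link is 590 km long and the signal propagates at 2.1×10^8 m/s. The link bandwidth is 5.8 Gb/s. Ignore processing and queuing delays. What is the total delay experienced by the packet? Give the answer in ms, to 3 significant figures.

Transmission delay = L/R = 28072 / 5800000000 = 0.00484 ms.
Propagation delay = d/s = 590000 m / 210000000 m/s = 2.80952 ms.
Total = 2.81 ms.

2.81 ms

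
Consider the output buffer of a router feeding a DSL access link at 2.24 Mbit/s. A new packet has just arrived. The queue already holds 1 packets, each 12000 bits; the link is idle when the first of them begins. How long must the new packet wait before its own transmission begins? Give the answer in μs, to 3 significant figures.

Each queued packet: L/R = 12000/2240000 = 5357.14 μs.
1 queued → 5357.14 μs.
Queuing delay = 5360 μs.

5360 μs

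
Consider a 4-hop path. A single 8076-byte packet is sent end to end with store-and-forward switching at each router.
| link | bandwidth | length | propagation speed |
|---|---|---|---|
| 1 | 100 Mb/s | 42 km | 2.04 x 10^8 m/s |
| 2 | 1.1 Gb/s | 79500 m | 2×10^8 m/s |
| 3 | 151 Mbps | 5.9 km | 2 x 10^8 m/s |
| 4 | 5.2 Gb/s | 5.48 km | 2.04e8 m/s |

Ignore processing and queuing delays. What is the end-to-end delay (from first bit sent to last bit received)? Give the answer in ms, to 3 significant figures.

L = 8076 × 8 = 64608 bits.
Transmission delays (L/R per hop): 0.64608, 0.0587345, 0.427868, 0.0124246 ms; sum = 1.14511 ms.
Propagation delays (d/s per hop): 0.205882, 0.3975, 0.0295, 0.0268627 ms; sum = 0.659745 ms.
End-to-end = 1.80 ms.

1.80 ms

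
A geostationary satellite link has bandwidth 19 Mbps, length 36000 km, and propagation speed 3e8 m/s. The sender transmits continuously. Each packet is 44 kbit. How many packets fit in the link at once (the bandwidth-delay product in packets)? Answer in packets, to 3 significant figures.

Propagation delay = 36000000 / 300000000 = 0.12 s.
BDP = R × t_prop = 19000000 × 0.12 = 2280000 bits.
In packets of 44000 bits: 51.8 packets.

51.8 packets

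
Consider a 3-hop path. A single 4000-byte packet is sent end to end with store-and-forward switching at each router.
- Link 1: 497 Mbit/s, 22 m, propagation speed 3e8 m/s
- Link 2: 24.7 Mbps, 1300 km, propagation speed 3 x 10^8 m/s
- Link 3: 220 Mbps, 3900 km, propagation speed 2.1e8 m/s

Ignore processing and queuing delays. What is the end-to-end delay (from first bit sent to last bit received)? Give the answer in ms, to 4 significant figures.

L = 4000 × 8 = 32000 bits.
Transmission delays (L/R per hop): 0.0643863, 1.29555, 0.145455 ms; sum = 1.50539 ms.
Propagation delays (d/s per hop): 7.33333e-05, 4.33333, 18.5714 ms; sum = 22.9048 ms.
End-to-end = 24.41 ms.

24.41 ms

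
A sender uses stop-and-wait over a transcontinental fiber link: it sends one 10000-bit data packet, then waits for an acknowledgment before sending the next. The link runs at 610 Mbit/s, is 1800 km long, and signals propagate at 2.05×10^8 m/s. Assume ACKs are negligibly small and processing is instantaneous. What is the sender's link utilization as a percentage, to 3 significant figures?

t_tx = L/R = 10000/610000000 = 1.63934e-05 s.
t_prop = 1800000/2.05e+08 = 0.00878049 s; RTT = 0.017561 s.
Cycle = t_tx + RTT = 0.0175774 s.
Utilization = t_tx / cycle = 1.63934e-05/0.0175774 = 0.0933 %.

0.0933 %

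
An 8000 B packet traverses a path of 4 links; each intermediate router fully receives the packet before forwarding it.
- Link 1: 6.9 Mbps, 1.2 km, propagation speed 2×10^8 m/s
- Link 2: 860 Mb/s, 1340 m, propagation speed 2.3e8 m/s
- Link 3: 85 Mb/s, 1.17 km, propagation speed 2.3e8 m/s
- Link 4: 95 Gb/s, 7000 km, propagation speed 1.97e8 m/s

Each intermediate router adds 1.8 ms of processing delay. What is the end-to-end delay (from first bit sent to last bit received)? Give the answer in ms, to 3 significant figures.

51.1 ms

L = 8000 × 8 = 64000 bits.
Transmission delays (L/R per hop): 9.27536, 0.0744186, 0.752941, 0.000673684 ms; sum = 10.1034 ms.
Propagation delays (d/s per hop): 0.006, 0.00582609, 0.00508696, 35.533 ms; sum = 35.5499 ms.
Processing at 3 router(s): 3 × 1.8 ms = 5.4 ms.
End-to-end = 51.1 ms.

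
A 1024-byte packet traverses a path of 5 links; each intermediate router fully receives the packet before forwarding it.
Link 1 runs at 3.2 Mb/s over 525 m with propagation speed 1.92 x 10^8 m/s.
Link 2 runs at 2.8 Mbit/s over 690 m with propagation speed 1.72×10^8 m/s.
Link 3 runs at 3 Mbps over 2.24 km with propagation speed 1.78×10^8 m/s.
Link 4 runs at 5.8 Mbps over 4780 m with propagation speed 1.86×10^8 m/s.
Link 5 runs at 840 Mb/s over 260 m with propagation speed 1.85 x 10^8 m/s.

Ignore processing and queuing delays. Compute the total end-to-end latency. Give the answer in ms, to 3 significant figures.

9.68 ms

L = 1024 × 8 = 8192 bits.
Transmission delays (L/R per hop): 2.56, 2.92571, 2.73067, 1.41241, 0.00975238 ms; sum = 9.63855 ms.
Propagation delays (d/s per hop): 0.00273438, 0.00401163, 0.0125843, 0.0256989, 0.00140541 ms; sum = 0.0464346 ms.
End-to-end = 9.68 ms.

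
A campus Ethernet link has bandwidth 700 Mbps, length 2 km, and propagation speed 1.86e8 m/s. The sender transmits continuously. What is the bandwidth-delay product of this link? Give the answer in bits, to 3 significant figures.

7530 bits

Propagation delay = 2000 / 186000000 = 1.07527e-05 s.
BDP = R × t_prop = 700000000 × 1.07527e-05 = 7526.88 bits.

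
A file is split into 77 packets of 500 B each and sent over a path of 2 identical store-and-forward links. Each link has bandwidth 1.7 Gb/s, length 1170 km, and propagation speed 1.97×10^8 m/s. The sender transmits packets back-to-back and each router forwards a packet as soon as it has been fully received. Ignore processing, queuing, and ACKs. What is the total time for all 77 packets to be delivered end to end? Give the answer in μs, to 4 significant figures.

12060 μs

Per-hop transmission t_tx = L/R = 4000/1700000000 = 2.35294 μs.
Per-hop propagation t_prop = 1170000/197000000 = 5939.09 μs.
Pipeline fill: first packet needs 2·t_tx to clear all hops; remaining 76 packets each add one t_tx.
Total = (2+77-1)·t_tx + 2·t_prop = 78·2.35294 + 2·5939.09 = 12060 μs.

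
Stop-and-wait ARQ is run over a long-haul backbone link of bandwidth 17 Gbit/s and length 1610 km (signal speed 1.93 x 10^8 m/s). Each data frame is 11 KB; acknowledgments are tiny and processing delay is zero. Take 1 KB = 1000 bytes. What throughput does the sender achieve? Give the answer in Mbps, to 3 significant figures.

5.27 Mbps

t_tx = L/R = 88000/17000000000 = 5.17647e-06 s.
t_prop = 1610000/193000000 = 0.00834197 s; RTT = 0.0166839 s.
Cycle = t_tx + RTT = 0.0166891 s.
Throughput = L / cycle = 88000 / 0.0166891 = 5.27 Mbps.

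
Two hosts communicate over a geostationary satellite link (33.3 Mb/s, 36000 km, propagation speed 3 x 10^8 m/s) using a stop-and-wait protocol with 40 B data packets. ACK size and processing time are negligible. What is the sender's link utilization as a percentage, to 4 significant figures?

t_tx = L/R = 320/3.33e+07 = 9.60961e-06 s.
t_prop = 36000000/300000000 = 0.12 s; RTT = 0.24 s.
Cycle = t_tx + RTT = 0.24001 s.
Utilization = t_tx / cycle = 9.60961e-06/0.24001 = 0.004004 %.

0.004004 %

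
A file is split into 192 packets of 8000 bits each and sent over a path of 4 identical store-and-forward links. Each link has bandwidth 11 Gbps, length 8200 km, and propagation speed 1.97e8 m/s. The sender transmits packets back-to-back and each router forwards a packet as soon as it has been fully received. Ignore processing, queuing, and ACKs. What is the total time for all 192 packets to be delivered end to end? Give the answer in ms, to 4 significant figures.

166.6 ms

Per-hop transmission t_tx = L/R = 8000/11000000000 = 0.000727273 ms.
Per-hop propagation t_prop = 8200000/197000000 = 41.6244 ms.
Pipeline fill: first packet needs 4·t_tx to clear all hops; remaining 191 packets each add one t_tx.
Total = (4+192-1)·t_tx + 4·t_prop = 195·0.000727273 + 4·41.6244 = 166.6 ms.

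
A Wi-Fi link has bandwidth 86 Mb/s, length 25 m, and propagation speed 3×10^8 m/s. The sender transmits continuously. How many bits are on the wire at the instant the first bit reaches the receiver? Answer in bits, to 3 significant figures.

Propagation delay = 25 / 300000000 = 8.33333e-08 s.
BDP = R × t_prop = 86000000 × 8.33333e-08 = 7.16667 bits.

7.17 bits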